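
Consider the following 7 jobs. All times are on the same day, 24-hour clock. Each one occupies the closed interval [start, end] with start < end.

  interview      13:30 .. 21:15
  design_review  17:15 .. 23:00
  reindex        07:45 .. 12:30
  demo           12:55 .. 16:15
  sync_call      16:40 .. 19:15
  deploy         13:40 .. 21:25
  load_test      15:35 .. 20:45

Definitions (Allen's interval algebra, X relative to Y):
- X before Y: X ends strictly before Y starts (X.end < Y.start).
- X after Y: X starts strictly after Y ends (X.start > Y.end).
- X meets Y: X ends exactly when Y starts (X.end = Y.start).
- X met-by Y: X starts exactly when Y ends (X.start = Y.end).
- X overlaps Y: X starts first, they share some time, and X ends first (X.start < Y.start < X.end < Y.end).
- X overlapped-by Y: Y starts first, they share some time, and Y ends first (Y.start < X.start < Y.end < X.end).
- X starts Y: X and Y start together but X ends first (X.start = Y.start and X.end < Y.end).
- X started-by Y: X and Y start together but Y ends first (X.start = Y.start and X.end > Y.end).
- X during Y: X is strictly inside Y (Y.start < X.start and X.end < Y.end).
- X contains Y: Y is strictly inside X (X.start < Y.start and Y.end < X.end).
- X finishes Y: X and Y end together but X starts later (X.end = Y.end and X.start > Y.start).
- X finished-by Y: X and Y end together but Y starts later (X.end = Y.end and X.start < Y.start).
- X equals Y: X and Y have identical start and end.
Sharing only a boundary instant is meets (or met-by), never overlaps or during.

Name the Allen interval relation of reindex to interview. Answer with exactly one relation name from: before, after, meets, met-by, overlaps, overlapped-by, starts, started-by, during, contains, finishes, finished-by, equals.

before

reindex = [07:45, 12:30]; interview = [13:30, 21:15].
Compare endpoints: reindex.start < interview.start, reindex.start < interview.end, reindex.end < interview.start, reindex.end < interview.end.
That pattern is 'before'.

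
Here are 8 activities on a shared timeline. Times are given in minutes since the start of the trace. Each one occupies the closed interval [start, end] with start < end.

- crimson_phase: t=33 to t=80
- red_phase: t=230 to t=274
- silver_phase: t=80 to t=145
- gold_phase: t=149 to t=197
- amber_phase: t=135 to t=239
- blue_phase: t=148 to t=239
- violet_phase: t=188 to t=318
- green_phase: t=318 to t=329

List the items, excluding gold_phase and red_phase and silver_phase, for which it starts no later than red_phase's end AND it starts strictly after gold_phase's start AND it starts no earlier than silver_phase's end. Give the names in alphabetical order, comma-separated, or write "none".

violet_phase

Conditions: its start is no later than red_phase's end (X.start <= t=274) AND its start is strictly after gold_phase's start (X.start > t=149) AND its start is no earlier than silver_phase's end (X.start >= t=145).
amber_phase: start t=135 <= t=274? ✓; start t=135 > t=149? ✗; start t=135 >= t=145? ✗ → no.
blue_phase: start t=148 <= t=274? ✓; start t=148 > t=149? ✗; start t=148 >= t=145? ✓ → no.
crimson_phase: start t=33 <= t=274? ✓; start t=33 > t=149? ✗; start t=33 >= t=145? ✗ → no.
green_phase: start t=318 <= t=274? ✗; start t=318 > t=149? ✓; start t=318 >= t=145? ✓ → no.
violet_phase: start t=188 <= t=274? ✓; start t=188 > t=149? ✓; start t=188 >= t=145? ✓ → yes.
Result: violet_phase.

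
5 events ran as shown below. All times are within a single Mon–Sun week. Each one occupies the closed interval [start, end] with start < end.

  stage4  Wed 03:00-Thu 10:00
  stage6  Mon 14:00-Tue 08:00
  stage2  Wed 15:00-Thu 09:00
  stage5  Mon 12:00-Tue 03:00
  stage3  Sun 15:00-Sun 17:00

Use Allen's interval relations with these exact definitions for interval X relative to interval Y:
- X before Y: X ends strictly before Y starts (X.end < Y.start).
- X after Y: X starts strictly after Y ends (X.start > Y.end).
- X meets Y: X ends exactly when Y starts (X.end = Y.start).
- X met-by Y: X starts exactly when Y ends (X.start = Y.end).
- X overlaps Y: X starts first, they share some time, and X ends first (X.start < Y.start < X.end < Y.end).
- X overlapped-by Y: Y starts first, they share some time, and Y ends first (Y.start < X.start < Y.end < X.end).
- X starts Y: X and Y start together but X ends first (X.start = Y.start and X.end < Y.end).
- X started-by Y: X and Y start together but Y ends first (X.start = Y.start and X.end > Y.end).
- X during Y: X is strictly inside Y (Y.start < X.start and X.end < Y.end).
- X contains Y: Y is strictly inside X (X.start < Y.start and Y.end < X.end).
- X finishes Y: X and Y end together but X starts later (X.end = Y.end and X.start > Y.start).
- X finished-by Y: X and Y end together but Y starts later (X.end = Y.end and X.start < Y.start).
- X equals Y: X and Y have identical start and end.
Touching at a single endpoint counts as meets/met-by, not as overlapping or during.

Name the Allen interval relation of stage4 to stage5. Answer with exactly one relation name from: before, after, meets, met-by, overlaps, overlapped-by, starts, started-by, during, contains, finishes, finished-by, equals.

stage4 = [Wed 03:00, Thu 10:00]; stage5 = [Mon 12:00, Tue 03:00].
Compare endpoints: stage4.start > stage5.start, stage4.start > stage5.end, stage4.end > stage5.start, stage4.end > stage5.end.
That pattern is 'after'.

after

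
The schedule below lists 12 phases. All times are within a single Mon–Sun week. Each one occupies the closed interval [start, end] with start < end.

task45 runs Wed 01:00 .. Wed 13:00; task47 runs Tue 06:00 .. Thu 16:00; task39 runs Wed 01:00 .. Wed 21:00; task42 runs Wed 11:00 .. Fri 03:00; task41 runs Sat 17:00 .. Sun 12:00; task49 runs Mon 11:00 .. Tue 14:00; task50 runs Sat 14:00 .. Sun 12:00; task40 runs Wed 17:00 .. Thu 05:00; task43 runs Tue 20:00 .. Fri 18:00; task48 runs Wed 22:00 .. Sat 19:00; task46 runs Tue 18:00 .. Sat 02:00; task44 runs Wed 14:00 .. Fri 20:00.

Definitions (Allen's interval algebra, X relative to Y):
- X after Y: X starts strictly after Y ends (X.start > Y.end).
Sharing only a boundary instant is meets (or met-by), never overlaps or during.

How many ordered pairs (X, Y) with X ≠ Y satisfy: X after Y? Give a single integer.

30

Checking all 132 ordered pairs for relation 'after'; matching pairs in alphabetical order:
(task39, task49): task39 after task49 ✓
(task40, task45): task40 after task45 ✓
(task40, task49): task40 after task49 ✓
(task41, task39): task41 after task39 ✓
(task41, task40): task41 after task40 ✓
(task41, task42): task41 after task42 ✓
(task41, task43): task41 after task43 ✓
(task41, task44): task41 after task44 ✓
(task41, task45): task41 after task45 ✓
(task41, task46): task41 after task46 ✓
(task41, task47): task41 after task47 ✓
(task41, task49): task41 after task49 ✓
(task42, task49): task42 after task49 ✓
(task43, task49): task43 after task49 ✓
(task44, task45): task44 after task45 ✓
(task44, task49): task44 after task49 ✓
(task45, task49): task45 after task49 ✓
(task46, task49): task46 after task49 ✓
(task48, task39): task48 after task39 ✓
(task48, task45): task48 after task45 ✓
(task48, task49): task48 after task49 ✓
(task50, task39): task50 after task39 ✓
(task50, task40): task50 after task40 ✓
(task50, task42): task50 after task42 ✓
... plus 6 further pairs not listed.
Count: 30.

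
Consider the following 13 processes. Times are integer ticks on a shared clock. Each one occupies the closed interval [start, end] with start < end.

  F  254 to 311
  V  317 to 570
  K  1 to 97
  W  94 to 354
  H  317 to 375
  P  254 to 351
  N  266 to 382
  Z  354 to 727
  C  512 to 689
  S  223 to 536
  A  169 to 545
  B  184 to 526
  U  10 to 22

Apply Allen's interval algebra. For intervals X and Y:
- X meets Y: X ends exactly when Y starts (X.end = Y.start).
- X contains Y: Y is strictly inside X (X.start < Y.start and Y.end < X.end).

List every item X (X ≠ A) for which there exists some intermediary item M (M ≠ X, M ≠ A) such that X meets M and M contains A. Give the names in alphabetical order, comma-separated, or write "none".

none

Target A = [169, 545].
Intermediaries M with M contains A: none.
Union: none.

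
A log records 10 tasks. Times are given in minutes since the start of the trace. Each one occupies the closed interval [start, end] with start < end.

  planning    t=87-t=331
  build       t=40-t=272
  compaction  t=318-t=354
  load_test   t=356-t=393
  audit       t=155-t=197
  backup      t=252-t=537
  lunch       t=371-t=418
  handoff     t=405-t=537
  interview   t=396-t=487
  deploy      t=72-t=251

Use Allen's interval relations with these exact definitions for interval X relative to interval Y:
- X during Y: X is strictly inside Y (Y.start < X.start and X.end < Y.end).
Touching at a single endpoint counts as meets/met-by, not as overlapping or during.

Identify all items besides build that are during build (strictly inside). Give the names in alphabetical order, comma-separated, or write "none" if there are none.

Target build = [t=40, t=272].
audit [t=155, t=197] → during → yes.
backup [t=252, t=537] → overlapped-by → no.
compaction [t=318, t=354] → after → no.
deploy [t=72, t=251] → during → yes.
handoff [t=405, t=537] → after → no.
interview [t=396, t=487] → after → no.
load_test [t=356, t=393] → after → no.
lunch [t=371, t=418] → after → no.
planning [t=87, t=331] → overlapped-by → no.
Result: audit, deploy.

audit, deploy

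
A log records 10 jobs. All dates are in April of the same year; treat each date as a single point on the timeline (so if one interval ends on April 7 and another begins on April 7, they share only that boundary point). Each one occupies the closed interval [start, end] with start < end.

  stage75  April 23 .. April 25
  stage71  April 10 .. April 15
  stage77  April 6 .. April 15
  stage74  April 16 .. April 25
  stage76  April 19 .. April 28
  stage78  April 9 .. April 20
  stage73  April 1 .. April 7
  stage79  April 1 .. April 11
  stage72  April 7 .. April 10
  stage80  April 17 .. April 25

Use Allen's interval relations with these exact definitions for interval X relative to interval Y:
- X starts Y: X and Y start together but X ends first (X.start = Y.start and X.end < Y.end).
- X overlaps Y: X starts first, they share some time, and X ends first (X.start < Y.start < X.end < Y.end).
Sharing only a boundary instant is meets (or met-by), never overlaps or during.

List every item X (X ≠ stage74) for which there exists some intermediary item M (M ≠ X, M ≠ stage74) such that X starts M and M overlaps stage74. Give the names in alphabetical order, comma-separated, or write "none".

none

Target stage74 = [April 16, April 25].
Intermediaries M with M overlaps stage74: stage78.
Via stage78 — items with X starts stage78: none.
Union: none.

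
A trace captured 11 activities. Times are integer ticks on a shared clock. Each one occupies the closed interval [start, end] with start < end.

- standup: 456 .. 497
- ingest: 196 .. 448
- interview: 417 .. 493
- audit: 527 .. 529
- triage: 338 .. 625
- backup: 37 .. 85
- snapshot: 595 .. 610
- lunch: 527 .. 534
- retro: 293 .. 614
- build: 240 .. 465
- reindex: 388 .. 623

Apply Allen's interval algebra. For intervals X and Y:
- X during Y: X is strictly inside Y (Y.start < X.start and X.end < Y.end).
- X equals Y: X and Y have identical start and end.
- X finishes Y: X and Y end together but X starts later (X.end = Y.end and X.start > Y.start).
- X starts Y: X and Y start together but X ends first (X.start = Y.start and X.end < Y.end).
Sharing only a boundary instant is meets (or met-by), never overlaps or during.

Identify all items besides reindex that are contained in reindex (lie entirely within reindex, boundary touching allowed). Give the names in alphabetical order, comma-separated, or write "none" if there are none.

Target reindex = [388, 623].
audit [527, 529] → during → yes.
backup [37, 85] → before → no.
build [240, 465] → overlaps → no.
ingest [196, 448] → overlaps → no.
interview [417, 493] → during → yes.
lunch [527, 534] → during → yes.
retro [293, 614] → overlaps → no.
snapshot [595, 610] → during → yes.
standup [456, 497] → during → yes.
triage [338, 625] → contains → no.
Result: audit, interview, lunch, snapshot, standup.

audit, interview, lunch, snapshot, standup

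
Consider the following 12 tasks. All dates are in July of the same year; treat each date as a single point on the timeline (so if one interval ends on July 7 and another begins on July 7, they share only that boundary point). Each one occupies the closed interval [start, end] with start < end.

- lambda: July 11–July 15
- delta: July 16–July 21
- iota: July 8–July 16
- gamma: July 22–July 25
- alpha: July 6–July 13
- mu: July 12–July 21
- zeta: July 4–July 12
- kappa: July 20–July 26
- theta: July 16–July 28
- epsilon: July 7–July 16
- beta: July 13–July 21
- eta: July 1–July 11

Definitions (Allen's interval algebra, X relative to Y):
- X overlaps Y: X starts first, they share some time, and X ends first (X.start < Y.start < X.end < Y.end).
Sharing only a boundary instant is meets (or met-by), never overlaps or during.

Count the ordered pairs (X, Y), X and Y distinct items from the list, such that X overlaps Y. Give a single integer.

23

Checking all 132 ordered pairs for relation 'overlaps'; matching pairs in alphabetical order:
(alpha, epsilon): alpha overlaps epsilon ✓
(alpha, iota): alpha overlaps iota ✓
(alpha, lambda): alpha overlaps lambda ✓
(alpha, mu): alpha overlaps mu ✓
(beta, kappa): beta overlaps kappa ✓
(beta, theta): beta overlaps theta ✓
(delta, kappa): delta overlaps kappa ✓
(epsilon, beta): epsilon overlaps beta ✓
(epsilon, mu): epsilon overlaps mu ✓
(eta, alpha): eta overlaps alpha ✓
(eta, epsilon): eta overlaps epsilon ✓
(eta, iota): eta overlaps iota ✓
(eta, zeta): eta overlaps zeta ✓
(iota, beta): iota overlaps beta ✓
(iota, mu): iota overlaps mu ✓
(lambda, beta): lambda overlaps beta ✓
(lambda, mu): lambda overlaps mu ✓
(mu, kappa): mu overlaps kappa ✓
(mu, theta): mu overlaps theta ✓
(zeta, alpha): zeta overlaps alpha ✓
(zeta, epsilon): zeta overlaps epsilon ✓
(zeta, iota): zeta overlaps iota ✓
(zeta, lambda): zeta overlaps lambda ✓
Count: 23.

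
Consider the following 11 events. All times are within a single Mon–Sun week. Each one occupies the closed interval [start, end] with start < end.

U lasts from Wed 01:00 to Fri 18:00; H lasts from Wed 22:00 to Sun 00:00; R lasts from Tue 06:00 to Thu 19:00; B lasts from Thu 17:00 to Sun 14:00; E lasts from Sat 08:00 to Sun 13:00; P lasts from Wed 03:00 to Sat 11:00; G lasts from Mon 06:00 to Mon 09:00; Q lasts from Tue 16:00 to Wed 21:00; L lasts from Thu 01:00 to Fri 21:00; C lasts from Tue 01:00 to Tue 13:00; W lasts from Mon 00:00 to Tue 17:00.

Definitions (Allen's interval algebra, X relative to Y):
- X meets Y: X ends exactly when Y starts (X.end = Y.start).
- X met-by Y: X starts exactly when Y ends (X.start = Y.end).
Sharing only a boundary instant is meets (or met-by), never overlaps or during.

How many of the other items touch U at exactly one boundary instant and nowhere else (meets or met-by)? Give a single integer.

Target U = [Wed 01:00, Fri 18:00].
B [Thu 17:00, Sun 14:00] → overlapped-by → no.
C [Tue 01:00, Tue 13:00] → before → no.
E [Sat 08:00, Sun 13:00] → after → no.
G [Mon 06:00, Mon 09:00] → before → no.
H [Wed 22:00, Sun 00:00] → overlapped-by → no.
L [Thu 01:00, Fri 21:00] → overlapped-by → no.
P [Wed 03:00, Sat 11:00] → overlapped-by → no.
Q [Tue 16:00, Wed 21:00] → overlaps → no.
R [Tue 06:00, Thu 19:00] → overlaps → no.
W [Mon 00:00, Tue 17:00] → before → no.
Total: 0.

0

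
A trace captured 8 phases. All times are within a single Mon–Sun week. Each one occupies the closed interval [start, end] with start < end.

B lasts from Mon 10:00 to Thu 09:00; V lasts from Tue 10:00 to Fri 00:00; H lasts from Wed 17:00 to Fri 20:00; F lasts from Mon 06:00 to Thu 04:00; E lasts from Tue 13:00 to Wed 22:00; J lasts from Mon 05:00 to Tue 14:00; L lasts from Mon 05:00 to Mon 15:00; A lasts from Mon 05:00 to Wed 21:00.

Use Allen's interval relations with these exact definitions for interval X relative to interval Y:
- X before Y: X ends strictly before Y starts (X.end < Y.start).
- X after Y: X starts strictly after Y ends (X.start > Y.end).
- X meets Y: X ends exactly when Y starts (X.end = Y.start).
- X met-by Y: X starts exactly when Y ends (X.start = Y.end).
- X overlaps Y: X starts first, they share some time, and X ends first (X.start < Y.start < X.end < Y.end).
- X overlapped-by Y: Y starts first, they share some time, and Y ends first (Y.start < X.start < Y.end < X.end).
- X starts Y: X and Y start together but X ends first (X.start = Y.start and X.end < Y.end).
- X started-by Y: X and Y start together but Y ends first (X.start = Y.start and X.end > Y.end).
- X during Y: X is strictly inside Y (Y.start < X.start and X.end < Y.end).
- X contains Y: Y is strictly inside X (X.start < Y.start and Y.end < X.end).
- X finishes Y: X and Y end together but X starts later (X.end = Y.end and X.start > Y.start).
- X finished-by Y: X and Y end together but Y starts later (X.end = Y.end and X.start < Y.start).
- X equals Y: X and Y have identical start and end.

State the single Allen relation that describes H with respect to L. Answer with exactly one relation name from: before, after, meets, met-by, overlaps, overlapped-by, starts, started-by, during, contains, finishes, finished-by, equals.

after

H = [Wed 17:00, Fri 20:00]; L = [Mon 05:00, Mon 15:00].
Compare endpoints: H.start > L.start, H.start > L.end, H.end > L.start, H.end > L.end.
That pattern is 'after'.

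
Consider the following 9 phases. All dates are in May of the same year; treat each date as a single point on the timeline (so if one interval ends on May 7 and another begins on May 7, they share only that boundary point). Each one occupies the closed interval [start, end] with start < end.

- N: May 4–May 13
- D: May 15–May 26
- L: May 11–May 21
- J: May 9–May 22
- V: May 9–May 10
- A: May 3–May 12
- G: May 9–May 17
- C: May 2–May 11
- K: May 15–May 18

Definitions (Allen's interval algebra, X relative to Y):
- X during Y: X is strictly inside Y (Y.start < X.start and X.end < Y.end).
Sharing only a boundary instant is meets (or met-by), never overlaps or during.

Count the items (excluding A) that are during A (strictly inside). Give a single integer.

Target A = [May 3, May 12].
C [May 2, May 11] → overlaps → no.
D [May 15, May 26] → after → no.
G [May 9, May 17] → overlapped-by → no.
J [May 9, May 22] → overlapped-by → no.
K [May 15, May 18] → after → no.
L [May 11, May 21] → overlapped-by → no.
N [May 4, May 13] → overlapped-by → no.
V [May 9, May 10] → during → counts.
Total: 1.

1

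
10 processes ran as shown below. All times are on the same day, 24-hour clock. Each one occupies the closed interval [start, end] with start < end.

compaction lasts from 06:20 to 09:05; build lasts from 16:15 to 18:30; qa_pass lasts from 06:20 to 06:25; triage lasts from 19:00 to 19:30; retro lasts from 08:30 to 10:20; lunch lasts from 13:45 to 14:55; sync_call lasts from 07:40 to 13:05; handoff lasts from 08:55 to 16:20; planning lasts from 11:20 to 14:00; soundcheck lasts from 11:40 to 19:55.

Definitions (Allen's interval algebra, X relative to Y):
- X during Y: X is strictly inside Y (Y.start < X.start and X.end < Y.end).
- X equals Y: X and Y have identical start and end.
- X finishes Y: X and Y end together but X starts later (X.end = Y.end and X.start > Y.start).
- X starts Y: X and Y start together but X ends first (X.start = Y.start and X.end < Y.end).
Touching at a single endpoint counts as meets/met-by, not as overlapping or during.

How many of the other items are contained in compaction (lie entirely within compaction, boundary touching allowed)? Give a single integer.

1

Target compaction = [06:20, 09:05].
build [16:15, 18:30] → after → no.
handoff [08:55, 16:20] → overlapped-by → no.
lunch [13:45, 14:55] → after → no.
planning [11:20, 14:00] → after → no.
qa_pass [06:20, 06:25] → starts → counts.
retro [08:30, 10:20] → overlapped-by → no.
soundcheck [11:40, 19:55] → after → no.
sync_call [07:40, 13:05] → overlapped-by → no.
triage [19:00, 19:30] → after → no.
Total: 1.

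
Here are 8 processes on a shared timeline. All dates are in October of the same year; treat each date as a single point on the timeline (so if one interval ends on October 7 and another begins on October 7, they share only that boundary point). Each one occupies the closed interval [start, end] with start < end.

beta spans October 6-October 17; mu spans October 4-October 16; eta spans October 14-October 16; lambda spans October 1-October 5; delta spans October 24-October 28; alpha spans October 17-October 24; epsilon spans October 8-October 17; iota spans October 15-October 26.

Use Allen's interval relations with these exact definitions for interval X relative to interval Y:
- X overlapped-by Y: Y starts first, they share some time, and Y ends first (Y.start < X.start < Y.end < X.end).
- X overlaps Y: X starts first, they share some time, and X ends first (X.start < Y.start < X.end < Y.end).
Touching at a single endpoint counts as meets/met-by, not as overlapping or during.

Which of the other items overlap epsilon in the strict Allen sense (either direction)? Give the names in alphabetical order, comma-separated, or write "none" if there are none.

iota, mu

Target epsilon = [October 8, October 17].
alpha [October 17, October 24] → met-by → no.
beta [October 6, October 17] → finished-by → no.
delta [October 24, October 28] → after → no.
eta [October 14, October 16] → during → no.
iota [October 15, October 26] → overlapped-by → yes.
lambda [October 1, October 5] → before → no.
mu [October 4, October 16] → overlaps → yes.
Result: iota, mu.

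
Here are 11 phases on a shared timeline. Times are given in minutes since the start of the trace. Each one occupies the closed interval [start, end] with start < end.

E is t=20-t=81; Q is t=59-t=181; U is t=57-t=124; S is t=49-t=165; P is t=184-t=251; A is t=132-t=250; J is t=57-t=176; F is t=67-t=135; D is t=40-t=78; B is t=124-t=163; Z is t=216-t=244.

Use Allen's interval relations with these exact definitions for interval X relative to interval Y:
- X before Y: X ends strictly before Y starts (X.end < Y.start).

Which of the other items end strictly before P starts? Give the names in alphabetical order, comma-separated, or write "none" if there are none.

Target P = [t=184, t=251].
A [t=132, t=250] → overlaps → no.
B [t=124, t=163] → before → yes.
D [t=40, t=78] → before → yes.
E [t=20, t=81] → before → yes.
F [t=67, t=135] → before → yes.
J [t=57, t=176] → before → yes.
Q [t=59, t=181] → before → yes.
S [t=49, t=165] → before → yes.
U [t=57, t=124] → before → yes.
Z [t=216, t=244] → during → no.
Result: B, D, E, F, J, Q, S, U.

B, D, E, F, J, Q, S, U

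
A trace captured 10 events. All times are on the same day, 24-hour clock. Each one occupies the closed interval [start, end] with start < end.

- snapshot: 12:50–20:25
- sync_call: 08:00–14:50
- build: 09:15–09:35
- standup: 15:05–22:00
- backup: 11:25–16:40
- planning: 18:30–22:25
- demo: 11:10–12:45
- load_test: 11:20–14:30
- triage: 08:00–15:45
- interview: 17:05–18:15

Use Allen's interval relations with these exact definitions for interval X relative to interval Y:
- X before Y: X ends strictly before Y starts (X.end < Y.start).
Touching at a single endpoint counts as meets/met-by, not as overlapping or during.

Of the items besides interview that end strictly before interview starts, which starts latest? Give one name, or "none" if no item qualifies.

backup

Target interview = [17:05, 18:15].
backup [11:25, 16:40] → before → candidate.
build [09:15, 09:35] → before → candidate.
demo [11:10, 12:45] → before → candidate.
load_test [11:20, 14:30] → before → candidate.
planning [18:30, 22:25] → after → excluded.
snapshot [12:50, 20:25] → contains → excluded.
standup [15:05, 22:00] → contains → excluded.
sync_call [08:00, 14:50] → before → candidate.
triage [08:00, 15:45] → before → candidate.
Among candidates, latest start is 11:25 → backup.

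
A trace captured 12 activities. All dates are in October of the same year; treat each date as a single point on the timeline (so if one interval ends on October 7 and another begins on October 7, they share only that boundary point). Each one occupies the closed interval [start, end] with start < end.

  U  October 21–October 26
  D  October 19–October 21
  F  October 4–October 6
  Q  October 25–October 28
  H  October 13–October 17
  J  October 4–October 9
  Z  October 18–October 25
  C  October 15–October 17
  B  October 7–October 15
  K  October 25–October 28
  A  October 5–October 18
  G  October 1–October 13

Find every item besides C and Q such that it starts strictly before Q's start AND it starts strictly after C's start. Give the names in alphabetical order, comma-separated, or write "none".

D, U, Z

Conditions: its start is strictly before Q's start (X.start < October 25) AND its start is strictly after C's start (X.start > October 15).
A: start October 5 < October 25? ✓; start October 5 > October 15? ✗ → no.
B: start October 7 < October 25? ✓; start October 7 > October 15? ✗ → no.
D: start October 19 < October 25? ✓; start October 19 > October 15? ✓ → yes.
F: start October 4 < October 25? ✓; start October 4 > October 15? ✗ → no.
G: start October 1 < October 25? ✓; start October 1 > October 15? ✗ → no.
H: start October 13 < October 25? ✓; start October 13 > October 15? ✗ → no.
J: start October 4 < October 25? ✓; start October 4 > October 15? ✗ → no.
K: start October 25 < October 25? ✗; start October 25 > October 15? ✓ → no.
U: start October 21 < October 25? ✓; start October 21 > October 15? ✓ → yes.
Z: start October 18 < October 25? ✓; start October 18 > October 15? ✓ → yes.
Result: D, U, Z.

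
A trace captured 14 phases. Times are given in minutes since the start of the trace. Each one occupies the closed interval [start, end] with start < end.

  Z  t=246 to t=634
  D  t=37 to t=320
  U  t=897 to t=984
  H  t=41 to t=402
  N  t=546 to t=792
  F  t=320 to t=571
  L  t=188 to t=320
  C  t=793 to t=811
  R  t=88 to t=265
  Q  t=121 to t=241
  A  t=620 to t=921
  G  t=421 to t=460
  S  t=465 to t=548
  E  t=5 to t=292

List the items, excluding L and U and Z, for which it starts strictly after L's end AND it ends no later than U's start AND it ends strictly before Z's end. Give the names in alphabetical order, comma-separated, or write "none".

Conditions: its start is strictly after L's end (X.start > t=320) AND its end is no later than U's start (X.end <= t=897) AND its end is strictly before Z's end (X.end < t=634).
A: start t=620 > t=320? ✓; end t=921 <= t=897? ✗; end t=921 < t=634? ✗ → no.
C: start t=793 > t=320? ✓; end t=811 <= t=897? ✓; end t=811 < t=634? ✗ → no.
D: start t=37 > t=320? ✗; end t=320 <= t=897? ✓; end t=320 < t=634? ✓ → no.
E: start t=5 > t=320? ✗; end t=292 <= t=897? ✓; end t=292 < t=634? ✓ → no.
F: start t=320 > t=320? ✗; end t=571 <= t=897? ✓; end t=571 < t=634? ✓ → no.
G: start t=421 > t=320? ✓; end t=460 <= t=897? ✓; end t=460 < t=634? ✓ → yes.
H: start t=41 > t=320? ✗; end t=402 <= t=897? ✓; end t=402 < t=634? ✓ → no.
N: start t=546 > t=320? ✓; end t=792 <= t=897? ✓; end t=792 < t=634? ✗ → no.
Q: start t=121 > t=320? ✗; end t=241 <= t=897? ✓; end t=241 < t=634? ✓ → no.
R: start t=88 > t=320? ✗; end t=265 <= t=897? ✓; end t=265 < t=634? ✓ → no.
S: start t=465 > t=320? ✓; end t=548 <= t=897? ✓; end t=548 < t=634? ✓ → yes.
Result: G, S.

G, S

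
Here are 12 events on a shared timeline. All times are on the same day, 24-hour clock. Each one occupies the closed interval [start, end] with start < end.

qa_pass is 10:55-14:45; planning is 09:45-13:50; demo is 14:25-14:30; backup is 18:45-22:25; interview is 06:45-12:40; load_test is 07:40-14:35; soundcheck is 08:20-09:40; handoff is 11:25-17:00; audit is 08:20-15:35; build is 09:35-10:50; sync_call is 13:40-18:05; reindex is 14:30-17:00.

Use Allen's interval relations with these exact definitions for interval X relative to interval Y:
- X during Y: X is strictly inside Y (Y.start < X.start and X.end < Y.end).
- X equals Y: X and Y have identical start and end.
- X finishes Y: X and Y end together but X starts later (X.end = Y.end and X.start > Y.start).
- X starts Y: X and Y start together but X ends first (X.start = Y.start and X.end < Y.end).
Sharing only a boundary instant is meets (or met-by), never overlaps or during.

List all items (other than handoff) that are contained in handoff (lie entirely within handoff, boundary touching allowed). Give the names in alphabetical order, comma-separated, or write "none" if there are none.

Target handoff = [11:25, 17:00].
audit [08:20, 15:35] → overlaps → no.
backup [18:45, 22:25] → after → no.
build [09:35, 10:50] → before → no.
demo [14:25, 14:30] → during → yes.
interview [06:45, 12:40] → overlaps → no.
load_test [07:40, 14:35] → overlaps → no.
planning [09:45, 13:50] → overlaps → no.
qa_pass [10:55, 14:45] → overlaps → no.
reindex [14:30, 17:00] → finishes → yes.
soundcheck [08:20, 09:40] → before → no.
sync_call [13:40, 18:05] → overlapped-by → no.
Result: demo, reindex.

demo, reindex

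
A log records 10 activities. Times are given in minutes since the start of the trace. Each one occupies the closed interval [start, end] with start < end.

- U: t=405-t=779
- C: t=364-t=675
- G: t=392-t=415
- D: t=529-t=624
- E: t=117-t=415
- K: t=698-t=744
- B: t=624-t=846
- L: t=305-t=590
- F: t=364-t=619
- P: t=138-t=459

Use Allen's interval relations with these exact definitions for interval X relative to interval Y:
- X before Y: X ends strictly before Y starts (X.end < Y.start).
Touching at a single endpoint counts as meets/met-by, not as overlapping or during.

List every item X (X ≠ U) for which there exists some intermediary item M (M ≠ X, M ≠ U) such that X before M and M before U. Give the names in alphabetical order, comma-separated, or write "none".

none

Target U = [t=405, t=779].
Intermediaries M with M before U: none.
Union: none.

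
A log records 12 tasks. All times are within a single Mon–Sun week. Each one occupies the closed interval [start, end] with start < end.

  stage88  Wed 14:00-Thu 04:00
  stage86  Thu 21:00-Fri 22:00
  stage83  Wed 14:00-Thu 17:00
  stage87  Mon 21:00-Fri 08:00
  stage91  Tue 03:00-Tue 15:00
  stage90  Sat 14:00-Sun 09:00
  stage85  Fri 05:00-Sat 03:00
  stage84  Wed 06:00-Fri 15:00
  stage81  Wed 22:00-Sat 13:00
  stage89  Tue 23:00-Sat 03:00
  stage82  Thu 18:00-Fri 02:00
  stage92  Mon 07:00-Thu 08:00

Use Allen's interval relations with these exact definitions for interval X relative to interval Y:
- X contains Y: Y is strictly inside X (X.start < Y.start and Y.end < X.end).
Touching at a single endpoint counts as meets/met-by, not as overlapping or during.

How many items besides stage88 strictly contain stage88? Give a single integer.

Target stage88 = [Wed 14:00, Thu 04:00].
stage81 [Wed 22:00, Sat 13:00] → overlapped-by → no.
stage82 [Thu 18:00, Fri 02:00] → after → no.
stage83 [Wed 14:00, Thu 17:00] → started-by → no.
stage84 [Wed 06:00, Fri 15:00] → contains → counts.
stage85 [Fri 05:00, Sat 03:00] → after → no.
stage86 [Thu 21:00, Fri 22:00] → after → no.
stage87 [Mon 21:00, Fri 08:00] → contains → counts.
stage89 [Tue 23:00, Sat 03:00] → contains → counts.
stage90 [Sat 14:00, Sun 09:00] → after → no.
stage91 [Tue 03:00, Tue 15:00] → before → no.
stage92 [Mon 07:00, Thu 08:00] → contains → counts.
Total: 4.

4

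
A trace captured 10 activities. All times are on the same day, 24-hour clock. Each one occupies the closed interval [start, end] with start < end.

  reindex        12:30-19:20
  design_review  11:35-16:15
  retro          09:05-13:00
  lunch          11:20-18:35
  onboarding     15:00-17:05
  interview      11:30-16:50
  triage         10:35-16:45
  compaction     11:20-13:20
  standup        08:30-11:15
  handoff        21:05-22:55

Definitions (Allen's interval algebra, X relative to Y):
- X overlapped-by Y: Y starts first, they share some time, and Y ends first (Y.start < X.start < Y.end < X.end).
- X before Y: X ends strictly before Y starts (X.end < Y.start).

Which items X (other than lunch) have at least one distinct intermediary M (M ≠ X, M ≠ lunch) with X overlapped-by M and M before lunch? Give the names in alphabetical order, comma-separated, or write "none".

Target lunch = [11:20, 18:35].
Intermediaries M with M before lunch: standup.
Via standup — items with X overlapped-by standup: retro, triage.
Union: retro, triage.

retro, triage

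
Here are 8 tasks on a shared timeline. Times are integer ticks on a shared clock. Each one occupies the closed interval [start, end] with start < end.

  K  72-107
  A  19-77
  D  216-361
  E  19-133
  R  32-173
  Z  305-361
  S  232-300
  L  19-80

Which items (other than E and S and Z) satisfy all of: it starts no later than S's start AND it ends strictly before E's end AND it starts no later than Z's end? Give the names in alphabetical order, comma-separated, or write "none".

A, K, L

Conditions: its start is no later than S's start (X.start <= 232) AND its end is strictly before E's end (X.end < 133) AND its start is no later than Z's end (X.start <= 361).
A: start 19 <= 232? ✓; end 77 < 133? ✓; start 19 <= 361? ✓ → yes.
D: start 216 <= 232? ✓; end 361 < 133? ✗; start 216 <= 361? ✓ → no.
K: start 72 <= 232? ✓; end 107 < 133? ✓; start 72 <= 361? ✓ → yes.
L: start 19 <= 232? ✓; end 80 < 133? ✓; start 19 <= 361? ✓ → yes.
R: start 32 <= 232? ✓; end 173 < 133? ✗; start 32 <= 361? ✓ → no.
Result: A, K, L.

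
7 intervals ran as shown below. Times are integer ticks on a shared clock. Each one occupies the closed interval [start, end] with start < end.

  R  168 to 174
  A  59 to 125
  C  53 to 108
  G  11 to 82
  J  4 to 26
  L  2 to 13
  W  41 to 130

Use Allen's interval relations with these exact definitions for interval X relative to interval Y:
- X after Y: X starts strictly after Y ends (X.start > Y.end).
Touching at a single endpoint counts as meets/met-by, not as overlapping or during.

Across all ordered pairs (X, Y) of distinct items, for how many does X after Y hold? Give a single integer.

Checking all 42 ordered pairs for relation 'after'; matching pairs in alphabetical order:
(A, J): A after J ✓
(A, L): A after L ✓
(C, J): C after J ✓
(C, L): C after L ✓
(R, A): R after A ✓
(R, C): R after C ✓
(R, G): R after G ✓
(R, J): R after J ✓
(R, L): R after L ✓
(R, W): R after W ✓
(W, J): W after J ✓
(W, L): W after L ✓
Count: 12.

12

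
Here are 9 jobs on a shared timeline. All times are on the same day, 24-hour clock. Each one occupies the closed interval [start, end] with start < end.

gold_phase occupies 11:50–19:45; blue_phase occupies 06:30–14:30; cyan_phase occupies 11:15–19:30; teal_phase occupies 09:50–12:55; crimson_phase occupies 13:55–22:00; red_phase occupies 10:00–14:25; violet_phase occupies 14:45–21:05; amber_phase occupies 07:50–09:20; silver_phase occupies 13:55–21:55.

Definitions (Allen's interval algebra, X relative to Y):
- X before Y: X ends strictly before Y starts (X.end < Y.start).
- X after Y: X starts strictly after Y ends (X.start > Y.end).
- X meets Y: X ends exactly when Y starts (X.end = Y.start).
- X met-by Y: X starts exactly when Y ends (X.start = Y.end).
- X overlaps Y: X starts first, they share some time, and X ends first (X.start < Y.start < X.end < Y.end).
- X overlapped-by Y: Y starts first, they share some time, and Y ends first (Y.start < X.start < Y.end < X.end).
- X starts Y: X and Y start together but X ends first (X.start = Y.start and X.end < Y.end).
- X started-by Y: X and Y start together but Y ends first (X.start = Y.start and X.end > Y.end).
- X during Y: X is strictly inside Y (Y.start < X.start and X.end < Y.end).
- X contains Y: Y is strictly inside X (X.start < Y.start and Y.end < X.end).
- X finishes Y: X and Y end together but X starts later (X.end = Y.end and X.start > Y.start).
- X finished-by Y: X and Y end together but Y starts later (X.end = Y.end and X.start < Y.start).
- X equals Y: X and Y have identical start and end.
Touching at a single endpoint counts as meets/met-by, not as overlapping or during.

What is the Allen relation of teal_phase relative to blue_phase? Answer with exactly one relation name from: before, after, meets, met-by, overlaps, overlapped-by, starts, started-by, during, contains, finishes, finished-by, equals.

during

teal_phase = [09:50, 12:55]; blue_phase = [06:30, 14:30].
Compare endpoints: teal_phase.start > blue_phase.start, teal_phase.start < blue_phase.end, teal_phase.end > blue_phase.start, teal_phase.end < blue_phase.end.
That pattern is 'during'.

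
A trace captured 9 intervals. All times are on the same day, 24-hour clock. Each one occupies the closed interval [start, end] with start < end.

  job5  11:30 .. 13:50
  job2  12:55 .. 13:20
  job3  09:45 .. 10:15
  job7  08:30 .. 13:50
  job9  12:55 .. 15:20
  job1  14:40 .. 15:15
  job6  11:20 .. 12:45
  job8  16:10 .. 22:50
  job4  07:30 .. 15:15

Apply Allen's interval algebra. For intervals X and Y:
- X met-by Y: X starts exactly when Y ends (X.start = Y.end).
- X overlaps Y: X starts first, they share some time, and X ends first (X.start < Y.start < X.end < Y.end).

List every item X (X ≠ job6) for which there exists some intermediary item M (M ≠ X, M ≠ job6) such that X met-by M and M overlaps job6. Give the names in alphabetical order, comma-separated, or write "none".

Target job6 = [11:20, 12:45].
Intermediaries M with M overlaps job6: none.
Union: none.

none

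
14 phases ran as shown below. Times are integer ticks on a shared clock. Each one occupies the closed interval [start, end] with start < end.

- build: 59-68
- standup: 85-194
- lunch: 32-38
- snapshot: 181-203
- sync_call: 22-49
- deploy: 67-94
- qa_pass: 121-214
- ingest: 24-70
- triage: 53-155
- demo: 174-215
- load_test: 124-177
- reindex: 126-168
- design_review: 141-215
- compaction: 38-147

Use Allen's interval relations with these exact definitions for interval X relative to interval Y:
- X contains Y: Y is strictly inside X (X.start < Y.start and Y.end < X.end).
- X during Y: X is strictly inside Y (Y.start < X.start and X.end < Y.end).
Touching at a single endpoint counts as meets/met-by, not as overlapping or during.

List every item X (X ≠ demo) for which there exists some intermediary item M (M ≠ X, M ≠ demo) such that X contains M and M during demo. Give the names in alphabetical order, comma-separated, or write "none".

Target demo = [174, 215].
Intermediaries M with M during demo: snapshot.
Via snapshot — items with X contains snapshot: design_review, qa_pass.
Union: design_review, qa_pass.

design_review, qa_pass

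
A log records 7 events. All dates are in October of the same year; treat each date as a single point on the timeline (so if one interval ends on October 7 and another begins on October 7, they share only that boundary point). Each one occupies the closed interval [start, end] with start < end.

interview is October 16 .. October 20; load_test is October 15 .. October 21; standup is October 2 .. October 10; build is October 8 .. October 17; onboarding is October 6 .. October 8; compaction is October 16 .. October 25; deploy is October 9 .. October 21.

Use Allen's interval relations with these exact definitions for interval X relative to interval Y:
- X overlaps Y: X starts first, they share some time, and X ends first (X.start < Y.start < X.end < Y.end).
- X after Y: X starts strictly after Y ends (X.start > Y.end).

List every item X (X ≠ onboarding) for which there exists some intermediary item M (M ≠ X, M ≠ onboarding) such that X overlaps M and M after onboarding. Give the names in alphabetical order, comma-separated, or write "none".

Target onboarding = [October 6, October 8].
Intermediaries M with M after onboarding: compaction, deploy, interview, load_test.
Via compaction — items with X overlaps compaction: build, deploy, load_test.
Via deploy — items with X overlaps deploy: build, standup.
Via interview — items with X overlaps interview: build.
Via load_test — items with X overlaps load_test: build.
Union: build, deploy, load_test, standup.

build, deploy, load_test, standup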